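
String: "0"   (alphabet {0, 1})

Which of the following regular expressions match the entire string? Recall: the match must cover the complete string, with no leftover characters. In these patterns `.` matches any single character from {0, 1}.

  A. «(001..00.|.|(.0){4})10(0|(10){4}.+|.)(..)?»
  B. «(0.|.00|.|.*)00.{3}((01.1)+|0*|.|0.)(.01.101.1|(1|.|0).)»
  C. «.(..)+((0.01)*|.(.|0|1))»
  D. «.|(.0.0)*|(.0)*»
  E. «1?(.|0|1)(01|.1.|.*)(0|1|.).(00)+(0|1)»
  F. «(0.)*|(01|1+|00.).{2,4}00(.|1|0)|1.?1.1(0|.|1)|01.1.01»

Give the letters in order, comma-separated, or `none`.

D

A → no match
B → no match
C → no match
D → match
E → no match
F → no match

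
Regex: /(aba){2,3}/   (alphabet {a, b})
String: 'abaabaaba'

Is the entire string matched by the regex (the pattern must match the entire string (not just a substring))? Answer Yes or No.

Yes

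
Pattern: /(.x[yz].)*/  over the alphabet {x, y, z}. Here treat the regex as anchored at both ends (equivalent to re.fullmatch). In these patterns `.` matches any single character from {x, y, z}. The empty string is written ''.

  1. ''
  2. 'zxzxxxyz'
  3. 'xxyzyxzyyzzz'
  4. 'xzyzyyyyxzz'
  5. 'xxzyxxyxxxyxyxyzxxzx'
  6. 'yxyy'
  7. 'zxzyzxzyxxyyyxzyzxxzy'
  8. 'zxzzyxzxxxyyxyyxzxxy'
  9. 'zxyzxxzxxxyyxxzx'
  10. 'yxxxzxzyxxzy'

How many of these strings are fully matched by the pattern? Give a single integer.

1. '' → match
2. 'zxzxxxyz' → match
3. 'xxyzyxzyyzzz' → no match
4. 'xzyzyyyyxzz' → no match
5 → match
6. 'yxyy' → match
7 → no match
8 → no match
9 → match
10. 'yxxxzxzyxxzy' → no match
Total matched: 5

5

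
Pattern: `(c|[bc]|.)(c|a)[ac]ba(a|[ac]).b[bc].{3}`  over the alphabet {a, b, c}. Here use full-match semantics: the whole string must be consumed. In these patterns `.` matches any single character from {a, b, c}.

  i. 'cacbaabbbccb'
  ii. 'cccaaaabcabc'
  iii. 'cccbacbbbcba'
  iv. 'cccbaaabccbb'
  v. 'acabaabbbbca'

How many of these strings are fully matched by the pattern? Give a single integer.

i → match
ii → no match
iii → match
iv → match
v → match
Total matched: 4

4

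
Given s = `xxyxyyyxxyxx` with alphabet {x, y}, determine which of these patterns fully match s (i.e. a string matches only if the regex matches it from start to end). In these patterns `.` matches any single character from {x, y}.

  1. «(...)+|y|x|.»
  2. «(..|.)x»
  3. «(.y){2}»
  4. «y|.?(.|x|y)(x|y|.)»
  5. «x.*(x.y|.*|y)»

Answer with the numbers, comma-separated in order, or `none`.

1, 5

1 → match
2 → no match
3 → no match — must end with `y`
4 → no match
5 → match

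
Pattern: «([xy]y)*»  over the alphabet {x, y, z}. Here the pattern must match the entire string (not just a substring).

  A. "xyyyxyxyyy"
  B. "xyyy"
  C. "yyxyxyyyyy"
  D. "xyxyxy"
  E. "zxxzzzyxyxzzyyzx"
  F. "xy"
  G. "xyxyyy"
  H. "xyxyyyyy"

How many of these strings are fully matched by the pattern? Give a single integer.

A → match
B → match
C → match
D → match
E → no match
F → match
G → match
H → match
Total matched: 7

7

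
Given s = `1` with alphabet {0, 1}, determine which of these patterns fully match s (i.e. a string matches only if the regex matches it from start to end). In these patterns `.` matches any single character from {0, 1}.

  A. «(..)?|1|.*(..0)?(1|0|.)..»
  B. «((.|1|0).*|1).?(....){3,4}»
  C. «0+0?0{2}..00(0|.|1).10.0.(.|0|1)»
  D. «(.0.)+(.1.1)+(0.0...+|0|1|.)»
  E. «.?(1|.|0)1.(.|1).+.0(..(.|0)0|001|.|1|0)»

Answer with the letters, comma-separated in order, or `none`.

A

A → match
B → no match
C → no match — must start with `0`
D → no match
E → no match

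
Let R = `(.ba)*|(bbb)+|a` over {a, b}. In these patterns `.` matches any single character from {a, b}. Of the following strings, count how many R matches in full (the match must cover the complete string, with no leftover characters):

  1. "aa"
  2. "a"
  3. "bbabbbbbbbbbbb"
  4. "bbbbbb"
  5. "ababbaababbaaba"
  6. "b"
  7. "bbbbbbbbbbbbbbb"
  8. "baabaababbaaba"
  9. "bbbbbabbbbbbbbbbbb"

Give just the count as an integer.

1. "aa" → no match
2. "a" → match
3 → no match
4. "bbbbbb" → match
5 → match
6. "b" → no match
7 → match
8 → no match
9 → no match
Total matched: 4

4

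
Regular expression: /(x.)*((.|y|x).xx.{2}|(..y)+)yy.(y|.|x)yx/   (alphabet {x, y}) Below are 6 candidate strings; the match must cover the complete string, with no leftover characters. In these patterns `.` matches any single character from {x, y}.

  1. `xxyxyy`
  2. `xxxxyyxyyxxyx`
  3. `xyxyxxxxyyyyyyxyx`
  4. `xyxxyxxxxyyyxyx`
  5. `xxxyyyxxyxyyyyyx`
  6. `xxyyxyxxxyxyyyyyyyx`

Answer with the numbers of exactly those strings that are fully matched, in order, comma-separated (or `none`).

1 → no match — must end with `yx`
2 → no match
3 → match
4 → no match
5 → match
6 → no match

3, 5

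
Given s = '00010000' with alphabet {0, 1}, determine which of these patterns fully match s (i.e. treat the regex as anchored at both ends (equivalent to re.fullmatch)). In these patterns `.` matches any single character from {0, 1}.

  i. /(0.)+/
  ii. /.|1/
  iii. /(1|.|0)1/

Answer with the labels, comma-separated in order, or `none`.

i

i → match
ii → no match
iii → no match — must end with '1'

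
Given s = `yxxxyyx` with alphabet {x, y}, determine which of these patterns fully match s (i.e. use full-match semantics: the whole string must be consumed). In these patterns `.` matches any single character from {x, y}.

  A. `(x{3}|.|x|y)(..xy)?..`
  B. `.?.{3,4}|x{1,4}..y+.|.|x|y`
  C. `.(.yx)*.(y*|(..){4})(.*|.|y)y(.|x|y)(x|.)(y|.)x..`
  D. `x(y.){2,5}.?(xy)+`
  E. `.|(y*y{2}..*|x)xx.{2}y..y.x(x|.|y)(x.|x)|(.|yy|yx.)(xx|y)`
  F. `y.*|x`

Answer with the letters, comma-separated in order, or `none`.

A → match
B → no match
C → no match
D → no match — must start with `xy`
E → no match
F → match

A, F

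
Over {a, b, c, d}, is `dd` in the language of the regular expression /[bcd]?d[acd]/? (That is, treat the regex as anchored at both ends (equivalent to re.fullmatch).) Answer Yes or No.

Yes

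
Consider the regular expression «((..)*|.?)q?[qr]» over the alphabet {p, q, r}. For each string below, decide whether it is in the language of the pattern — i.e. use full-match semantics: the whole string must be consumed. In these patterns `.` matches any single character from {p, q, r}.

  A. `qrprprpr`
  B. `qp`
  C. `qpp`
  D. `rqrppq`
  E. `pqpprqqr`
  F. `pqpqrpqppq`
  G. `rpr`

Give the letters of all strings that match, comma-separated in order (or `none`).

E, G

A → no match
B → no match
C → no match
D → no match
E → match
F → no match
G → match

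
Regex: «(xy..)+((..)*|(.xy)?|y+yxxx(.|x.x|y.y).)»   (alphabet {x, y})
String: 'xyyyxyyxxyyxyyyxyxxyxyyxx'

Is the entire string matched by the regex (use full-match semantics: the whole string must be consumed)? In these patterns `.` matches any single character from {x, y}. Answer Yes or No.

No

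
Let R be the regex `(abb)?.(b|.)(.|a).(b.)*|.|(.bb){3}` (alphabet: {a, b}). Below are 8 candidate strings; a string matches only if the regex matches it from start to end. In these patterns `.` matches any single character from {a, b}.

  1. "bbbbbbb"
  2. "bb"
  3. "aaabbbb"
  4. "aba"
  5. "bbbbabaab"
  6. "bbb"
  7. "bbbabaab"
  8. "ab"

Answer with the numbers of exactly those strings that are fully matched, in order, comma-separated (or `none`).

1 → no match
2 → no match
3 → no match
4 → no match
5 → no match
6 → no match
7 → no match
8 → no match

none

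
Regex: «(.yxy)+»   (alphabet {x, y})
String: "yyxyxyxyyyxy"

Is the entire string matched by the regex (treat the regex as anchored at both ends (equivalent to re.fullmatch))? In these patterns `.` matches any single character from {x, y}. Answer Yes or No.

Yes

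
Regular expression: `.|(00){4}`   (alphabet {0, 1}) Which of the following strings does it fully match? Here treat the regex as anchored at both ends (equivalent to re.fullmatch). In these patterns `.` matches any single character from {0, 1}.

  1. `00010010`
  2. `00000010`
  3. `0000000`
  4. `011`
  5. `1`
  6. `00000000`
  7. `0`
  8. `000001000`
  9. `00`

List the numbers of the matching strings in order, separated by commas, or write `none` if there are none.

1 → no match
2 → no match
3 → no match
4 → no match
5 → match
6 → match
7 → match
8 → no match
9 → no match

5, 6, 7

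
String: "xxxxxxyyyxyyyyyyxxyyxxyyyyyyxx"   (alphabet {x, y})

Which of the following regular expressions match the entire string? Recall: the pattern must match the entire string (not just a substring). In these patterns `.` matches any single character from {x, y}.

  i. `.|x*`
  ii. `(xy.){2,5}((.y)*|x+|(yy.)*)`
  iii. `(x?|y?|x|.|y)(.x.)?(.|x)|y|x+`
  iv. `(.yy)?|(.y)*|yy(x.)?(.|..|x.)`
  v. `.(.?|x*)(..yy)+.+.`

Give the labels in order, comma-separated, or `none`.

v

i → no match
ii → no match — must start with "xy"
iii → no match
iv → no match
v → match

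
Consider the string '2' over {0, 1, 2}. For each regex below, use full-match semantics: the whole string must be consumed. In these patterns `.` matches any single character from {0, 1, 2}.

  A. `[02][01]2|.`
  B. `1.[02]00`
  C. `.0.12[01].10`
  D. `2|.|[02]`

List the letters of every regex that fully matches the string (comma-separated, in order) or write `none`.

A, D

A → match
B → no match — must start with '1'
C → no match — must end with '10'
D → match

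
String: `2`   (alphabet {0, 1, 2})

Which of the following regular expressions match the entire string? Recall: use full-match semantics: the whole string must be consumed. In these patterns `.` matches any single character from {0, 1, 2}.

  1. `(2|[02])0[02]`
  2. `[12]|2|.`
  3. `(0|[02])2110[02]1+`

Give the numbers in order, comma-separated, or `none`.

1 → no match
2 → match
3 → no match — must end with `1`

2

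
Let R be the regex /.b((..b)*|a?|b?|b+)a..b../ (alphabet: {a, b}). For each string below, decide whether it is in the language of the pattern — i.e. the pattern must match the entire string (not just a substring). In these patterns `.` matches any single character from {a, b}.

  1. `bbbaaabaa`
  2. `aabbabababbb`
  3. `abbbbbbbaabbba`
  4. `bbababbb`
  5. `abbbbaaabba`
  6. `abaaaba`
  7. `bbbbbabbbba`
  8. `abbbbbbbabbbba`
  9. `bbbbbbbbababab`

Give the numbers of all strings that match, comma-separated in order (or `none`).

1 → match
2 → no match
3 → match
4 → match
5 → match
6 → no match
7 → match
8 → match
9 → match

1, 3, 4, 5, 7, 8, 9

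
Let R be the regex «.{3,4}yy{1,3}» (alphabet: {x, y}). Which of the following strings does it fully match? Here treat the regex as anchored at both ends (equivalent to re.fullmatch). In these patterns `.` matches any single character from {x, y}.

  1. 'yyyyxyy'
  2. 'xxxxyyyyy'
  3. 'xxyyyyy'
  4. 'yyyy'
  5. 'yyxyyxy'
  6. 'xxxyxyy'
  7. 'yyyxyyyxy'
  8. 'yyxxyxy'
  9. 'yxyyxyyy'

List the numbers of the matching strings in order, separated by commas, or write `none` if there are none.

3

1 → no match
2 → no match
3 → match
4 → no match
5 → no match
6 → no match
7 → no match
8 → no match
9 → no match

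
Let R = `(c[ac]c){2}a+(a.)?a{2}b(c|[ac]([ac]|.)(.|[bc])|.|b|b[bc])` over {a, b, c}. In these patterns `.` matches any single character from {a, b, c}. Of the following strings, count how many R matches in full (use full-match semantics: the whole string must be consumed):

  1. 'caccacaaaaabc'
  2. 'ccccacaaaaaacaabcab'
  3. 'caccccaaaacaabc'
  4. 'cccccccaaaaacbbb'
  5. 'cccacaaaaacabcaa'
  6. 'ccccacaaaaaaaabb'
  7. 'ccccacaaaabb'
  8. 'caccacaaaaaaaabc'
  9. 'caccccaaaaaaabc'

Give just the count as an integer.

1 → match
2 → match
3 → match
4 → no match
5 → no match
6 → match
7 → match
8 → match
9 → match
Total matched: 7

7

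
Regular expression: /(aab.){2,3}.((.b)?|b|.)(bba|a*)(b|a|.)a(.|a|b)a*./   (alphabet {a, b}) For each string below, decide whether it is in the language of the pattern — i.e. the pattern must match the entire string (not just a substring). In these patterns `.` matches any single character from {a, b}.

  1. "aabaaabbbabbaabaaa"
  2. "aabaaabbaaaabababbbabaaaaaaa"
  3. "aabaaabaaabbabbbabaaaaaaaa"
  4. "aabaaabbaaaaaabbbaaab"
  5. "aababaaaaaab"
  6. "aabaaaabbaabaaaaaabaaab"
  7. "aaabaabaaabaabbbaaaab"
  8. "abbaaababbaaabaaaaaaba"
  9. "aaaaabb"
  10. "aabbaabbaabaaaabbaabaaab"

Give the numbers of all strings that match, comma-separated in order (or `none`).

1 → no match
2 → no match
3 → match
4 → no match
5 → no match
6 → no match
7 → no match — must start with "aab"
8 → no match — must start with "aab"
9 → no match — must start with "aab"
10 → no match

3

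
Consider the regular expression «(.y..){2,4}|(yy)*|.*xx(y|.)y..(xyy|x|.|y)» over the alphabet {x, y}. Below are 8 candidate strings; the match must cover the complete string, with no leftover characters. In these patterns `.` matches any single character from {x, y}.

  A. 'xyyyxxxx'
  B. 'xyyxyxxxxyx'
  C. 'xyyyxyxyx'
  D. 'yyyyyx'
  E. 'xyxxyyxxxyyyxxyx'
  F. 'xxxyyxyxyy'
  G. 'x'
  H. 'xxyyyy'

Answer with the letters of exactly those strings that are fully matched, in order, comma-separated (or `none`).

F

A → no match
B → no match
C → no match
D → no match
E → no match
F → match
G → no match
H → no match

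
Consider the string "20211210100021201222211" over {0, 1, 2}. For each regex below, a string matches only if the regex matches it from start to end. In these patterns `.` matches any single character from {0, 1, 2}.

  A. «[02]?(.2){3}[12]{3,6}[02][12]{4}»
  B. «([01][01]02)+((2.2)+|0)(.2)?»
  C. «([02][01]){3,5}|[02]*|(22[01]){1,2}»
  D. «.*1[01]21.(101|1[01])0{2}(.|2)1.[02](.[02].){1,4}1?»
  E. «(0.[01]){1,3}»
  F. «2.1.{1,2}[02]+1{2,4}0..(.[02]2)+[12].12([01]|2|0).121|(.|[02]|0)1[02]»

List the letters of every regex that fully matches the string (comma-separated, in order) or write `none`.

D

A → no match
B → no match
C → no match
D → match
E → no match — must start with "0"
F → no match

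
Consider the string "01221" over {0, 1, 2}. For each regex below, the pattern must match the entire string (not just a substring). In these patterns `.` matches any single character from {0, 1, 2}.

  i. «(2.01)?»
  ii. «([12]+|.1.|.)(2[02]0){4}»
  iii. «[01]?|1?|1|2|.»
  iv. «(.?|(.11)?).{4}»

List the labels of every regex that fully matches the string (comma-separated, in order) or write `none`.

iv

i → no match
ii → no match — must end with "0"
iii → no match
iv → match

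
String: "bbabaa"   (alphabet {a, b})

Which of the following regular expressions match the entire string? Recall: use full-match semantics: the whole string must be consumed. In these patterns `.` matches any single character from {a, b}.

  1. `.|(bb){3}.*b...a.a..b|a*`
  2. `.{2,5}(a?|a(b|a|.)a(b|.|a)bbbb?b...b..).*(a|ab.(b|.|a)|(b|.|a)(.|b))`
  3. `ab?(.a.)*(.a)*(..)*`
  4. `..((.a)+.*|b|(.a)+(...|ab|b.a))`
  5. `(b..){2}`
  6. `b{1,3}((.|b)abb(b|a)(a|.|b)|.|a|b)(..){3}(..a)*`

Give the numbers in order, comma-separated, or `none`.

2, 5

1 → no match
2 → match
3 → no match — must start with "a"
4 → no match
5 → match
6 → no match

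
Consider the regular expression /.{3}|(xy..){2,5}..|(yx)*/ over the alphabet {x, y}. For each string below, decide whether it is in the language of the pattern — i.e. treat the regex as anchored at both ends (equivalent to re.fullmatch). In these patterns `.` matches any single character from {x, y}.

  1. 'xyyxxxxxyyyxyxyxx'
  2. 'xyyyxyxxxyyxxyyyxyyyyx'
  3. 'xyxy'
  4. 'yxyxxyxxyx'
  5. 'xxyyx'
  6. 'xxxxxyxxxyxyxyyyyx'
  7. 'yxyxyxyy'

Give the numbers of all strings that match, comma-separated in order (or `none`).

2

1 → no match
2 → match
3 → no match
4 → no match
5 → no match
6 → no match
7 → no match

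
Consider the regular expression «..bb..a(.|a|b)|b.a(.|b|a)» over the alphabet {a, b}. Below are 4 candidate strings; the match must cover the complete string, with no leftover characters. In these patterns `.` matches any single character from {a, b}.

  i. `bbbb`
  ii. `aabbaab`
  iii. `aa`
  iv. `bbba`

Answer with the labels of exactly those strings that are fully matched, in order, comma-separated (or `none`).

none

i → no match
ii → no match
iii → no match
iv → no match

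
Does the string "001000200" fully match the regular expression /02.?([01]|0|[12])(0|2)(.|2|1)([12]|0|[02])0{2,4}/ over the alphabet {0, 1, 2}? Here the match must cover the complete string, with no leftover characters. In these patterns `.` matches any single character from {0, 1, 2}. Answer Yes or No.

Every match must start with "02", but "001000200" does not.

No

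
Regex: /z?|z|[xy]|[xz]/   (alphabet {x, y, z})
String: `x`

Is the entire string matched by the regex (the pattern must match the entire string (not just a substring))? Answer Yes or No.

Yes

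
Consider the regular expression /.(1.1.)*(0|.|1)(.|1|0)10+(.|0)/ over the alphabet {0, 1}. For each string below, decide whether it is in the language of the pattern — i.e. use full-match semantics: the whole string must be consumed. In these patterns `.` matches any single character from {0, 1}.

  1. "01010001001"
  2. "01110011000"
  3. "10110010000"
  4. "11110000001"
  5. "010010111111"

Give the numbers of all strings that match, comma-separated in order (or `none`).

1, 2, 4

1 → match
2 → match
3 → no match
4 → match
5 → no match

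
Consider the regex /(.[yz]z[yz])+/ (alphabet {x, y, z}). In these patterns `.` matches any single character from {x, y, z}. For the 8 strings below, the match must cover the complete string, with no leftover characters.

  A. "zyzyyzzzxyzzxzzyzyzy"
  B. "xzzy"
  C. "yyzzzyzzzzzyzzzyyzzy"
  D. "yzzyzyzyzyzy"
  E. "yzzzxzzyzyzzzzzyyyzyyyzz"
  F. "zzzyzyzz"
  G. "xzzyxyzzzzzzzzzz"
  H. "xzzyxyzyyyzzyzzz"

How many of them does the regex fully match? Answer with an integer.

8

A → match
B. "xzzy" → match
C → match
D. "yzzyzyzyzyzy" → match
E → match
F. "zzzyzyzz" → match
G → match
H → match
Total matched: 8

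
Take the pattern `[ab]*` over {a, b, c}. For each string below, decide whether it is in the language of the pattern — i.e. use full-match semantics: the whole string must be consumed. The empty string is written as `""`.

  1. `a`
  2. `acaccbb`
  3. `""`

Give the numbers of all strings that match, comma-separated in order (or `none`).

1 → match
2 → no match
3 → match

1, 3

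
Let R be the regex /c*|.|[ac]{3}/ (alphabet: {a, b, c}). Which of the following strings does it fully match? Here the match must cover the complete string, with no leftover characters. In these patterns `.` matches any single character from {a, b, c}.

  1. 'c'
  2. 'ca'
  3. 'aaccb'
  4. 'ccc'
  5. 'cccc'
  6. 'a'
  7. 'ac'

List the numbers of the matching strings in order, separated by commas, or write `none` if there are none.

1 → match
2 → no match
3 → no match
4 → match
5 → match
6 → match
7 → no match

1, 4, 5, 6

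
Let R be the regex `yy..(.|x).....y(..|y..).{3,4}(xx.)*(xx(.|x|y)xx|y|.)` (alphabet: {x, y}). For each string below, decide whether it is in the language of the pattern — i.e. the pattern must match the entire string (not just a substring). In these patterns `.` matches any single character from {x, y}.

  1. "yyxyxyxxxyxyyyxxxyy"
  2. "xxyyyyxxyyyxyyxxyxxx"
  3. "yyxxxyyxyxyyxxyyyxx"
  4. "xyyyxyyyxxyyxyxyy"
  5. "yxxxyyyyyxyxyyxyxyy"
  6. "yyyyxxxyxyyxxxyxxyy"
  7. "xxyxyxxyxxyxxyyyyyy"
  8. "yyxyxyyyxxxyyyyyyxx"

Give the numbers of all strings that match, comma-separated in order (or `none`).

3

1 → no match
2 → no match — must start with "yy"
3 → match
4 → no match — must start with "yy"
5 → no match — must start with "yy"
6 → no match
7 → no match — must start with "yy"
8 → no match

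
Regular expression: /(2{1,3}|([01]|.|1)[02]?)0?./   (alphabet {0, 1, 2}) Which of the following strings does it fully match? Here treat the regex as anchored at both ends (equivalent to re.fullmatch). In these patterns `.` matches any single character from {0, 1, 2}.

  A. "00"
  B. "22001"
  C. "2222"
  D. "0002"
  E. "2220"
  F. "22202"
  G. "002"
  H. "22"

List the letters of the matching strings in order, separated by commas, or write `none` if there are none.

A, C, D, E, F, G, H

A → match
B → no match
C → match
D → match
E → match
F → match
G → match
H → match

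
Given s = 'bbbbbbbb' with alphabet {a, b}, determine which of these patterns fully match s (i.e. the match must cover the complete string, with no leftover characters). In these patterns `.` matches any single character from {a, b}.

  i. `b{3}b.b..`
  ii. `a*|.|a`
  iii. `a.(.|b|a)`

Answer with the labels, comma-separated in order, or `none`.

i

i → match
ii → no match
iii → no match — must start with 'a'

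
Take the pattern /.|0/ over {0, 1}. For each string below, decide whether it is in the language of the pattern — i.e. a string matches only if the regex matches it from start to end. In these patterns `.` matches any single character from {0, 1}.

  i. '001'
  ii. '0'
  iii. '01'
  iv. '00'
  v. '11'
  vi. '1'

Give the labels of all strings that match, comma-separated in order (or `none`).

i → no match
ii → match
iii → no match
iv → no match
v → no match
vi → match

ii, vi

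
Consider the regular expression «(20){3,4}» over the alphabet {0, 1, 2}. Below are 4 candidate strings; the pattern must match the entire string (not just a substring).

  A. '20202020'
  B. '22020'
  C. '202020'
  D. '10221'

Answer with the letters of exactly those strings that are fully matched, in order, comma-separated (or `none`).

A → match
B → no match — must start with '20'
C → match
D → no match — must start with '20'

A, C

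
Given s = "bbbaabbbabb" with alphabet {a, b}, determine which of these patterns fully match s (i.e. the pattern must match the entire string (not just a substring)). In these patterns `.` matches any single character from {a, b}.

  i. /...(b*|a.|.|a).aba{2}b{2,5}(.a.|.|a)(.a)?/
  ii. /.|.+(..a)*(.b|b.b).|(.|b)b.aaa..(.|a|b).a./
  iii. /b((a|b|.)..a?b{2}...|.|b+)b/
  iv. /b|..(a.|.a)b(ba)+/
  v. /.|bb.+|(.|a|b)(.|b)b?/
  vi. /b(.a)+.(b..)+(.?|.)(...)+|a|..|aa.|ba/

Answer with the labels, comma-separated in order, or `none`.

i → no match
ii → match
iii → match
iv → no match
v → match
vi → no match

ii, iii, v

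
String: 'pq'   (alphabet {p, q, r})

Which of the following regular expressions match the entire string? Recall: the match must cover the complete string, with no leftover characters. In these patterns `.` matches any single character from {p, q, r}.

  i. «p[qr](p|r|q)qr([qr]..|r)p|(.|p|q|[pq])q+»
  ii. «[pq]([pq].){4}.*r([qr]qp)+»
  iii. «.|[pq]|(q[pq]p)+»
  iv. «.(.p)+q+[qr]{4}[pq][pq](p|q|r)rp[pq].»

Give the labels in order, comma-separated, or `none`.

i → match
ii → no match — must end with 'qp'
iii → no match
iv → no match

i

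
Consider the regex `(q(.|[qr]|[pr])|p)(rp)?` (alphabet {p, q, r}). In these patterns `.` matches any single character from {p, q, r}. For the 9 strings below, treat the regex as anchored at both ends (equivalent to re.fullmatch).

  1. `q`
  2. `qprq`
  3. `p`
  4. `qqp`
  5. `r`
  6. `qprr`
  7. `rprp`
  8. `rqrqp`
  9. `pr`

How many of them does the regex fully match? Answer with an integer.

1. `q` → no match
2. `qprq` → no match
3. `p` → match
4. `qqp` → no match
5. `r` → no match
6. `qprr` → no match
7. `rprp` → no match
8. `rqrqp` → no match
9. `pr` → no match
Total matched: 1

1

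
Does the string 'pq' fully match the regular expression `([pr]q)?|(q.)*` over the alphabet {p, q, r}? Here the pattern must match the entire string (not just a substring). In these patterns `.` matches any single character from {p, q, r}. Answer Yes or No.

Yes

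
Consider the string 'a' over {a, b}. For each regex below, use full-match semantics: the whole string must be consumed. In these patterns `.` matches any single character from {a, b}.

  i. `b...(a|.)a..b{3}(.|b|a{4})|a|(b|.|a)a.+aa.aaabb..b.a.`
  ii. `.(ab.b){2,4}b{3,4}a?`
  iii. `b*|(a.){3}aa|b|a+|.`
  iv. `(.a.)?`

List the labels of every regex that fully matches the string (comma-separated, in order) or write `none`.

i → match
ii → no match
iii → match
iv → no match

i, iii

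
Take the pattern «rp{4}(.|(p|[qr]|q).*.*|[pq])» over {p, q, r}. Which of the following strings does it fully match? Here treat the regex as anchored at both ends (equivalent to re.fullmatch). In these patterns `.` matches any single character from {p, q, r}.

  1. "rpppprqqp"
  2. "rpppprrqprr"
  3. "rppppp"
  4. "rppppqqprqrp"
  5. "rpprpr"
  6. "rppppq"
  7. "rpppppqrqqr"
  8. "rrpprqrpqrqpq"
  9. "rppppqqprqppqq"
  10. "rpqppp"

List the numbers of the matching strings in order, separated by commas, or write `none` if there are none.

1 → match
2 → match
3 → match
4 → match
5 → no match
6 → match
7 → match
8 → no match — must start with "rp"
9 → match
10 → no match

1, 2, 3, 4, 6, 7, 9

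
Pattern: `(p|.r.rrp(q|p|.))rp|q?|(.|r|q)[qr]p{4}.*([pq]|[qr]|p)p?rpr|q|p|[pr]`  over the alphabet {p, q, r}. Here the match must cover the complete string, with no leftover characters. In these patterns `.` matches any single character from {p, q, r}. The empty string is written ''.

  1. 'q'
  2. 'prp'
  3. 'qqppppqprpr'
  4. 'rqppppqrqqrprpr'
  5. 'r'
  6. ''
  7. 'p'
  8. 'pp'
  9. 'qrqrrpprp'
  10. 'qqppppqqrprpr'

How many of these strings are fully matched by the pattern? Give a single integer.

9

1 → match
2 → match
3 → match
4 → match
5 → match
6 → match
7 → match
8 → no match
9 → match
10 → match
Total matched: 9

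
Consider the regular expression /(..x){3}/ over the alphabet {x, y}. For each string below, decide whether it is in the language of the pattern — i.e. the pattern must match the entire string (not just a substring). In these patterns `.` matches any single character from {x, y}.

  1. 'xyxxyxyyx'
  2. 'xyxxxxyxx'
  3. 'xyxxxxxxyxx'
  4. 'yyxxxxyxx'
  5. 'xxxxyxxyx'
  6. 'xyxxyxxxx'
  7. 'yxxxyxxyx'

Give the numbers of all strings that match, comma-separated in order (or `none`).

1. 'xyxxyxyyx' → match
2. 'xyxxxxyxx' → match
3. 'xyxxxxxxyxx' → no match
4. 'yyxxxxyxx' → match
5. 'xxxxyxxyx' → match
6. 'xyxxyxxxx' → match
7. 'yxxxyxxyx' → match

1, 2, 4, 5, 6, 7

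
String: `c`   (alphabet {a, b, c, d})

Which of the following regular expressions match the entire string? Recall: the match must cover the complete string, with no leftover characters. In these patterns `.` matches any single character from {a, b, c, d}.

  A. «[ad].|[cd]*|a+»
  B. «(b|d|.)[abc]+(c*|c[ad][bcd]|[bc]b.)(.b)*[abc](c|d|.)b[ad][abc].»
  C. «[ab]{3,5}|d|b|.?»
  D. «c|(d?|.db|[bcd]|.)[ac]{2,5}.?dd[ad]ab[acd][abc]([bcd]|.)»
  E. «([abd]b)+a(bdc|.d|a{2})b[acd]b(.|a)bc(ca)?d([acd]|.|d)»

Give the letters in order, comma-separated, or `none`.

A, C, D

A → match
B → no match
C → match
D → match
E → no match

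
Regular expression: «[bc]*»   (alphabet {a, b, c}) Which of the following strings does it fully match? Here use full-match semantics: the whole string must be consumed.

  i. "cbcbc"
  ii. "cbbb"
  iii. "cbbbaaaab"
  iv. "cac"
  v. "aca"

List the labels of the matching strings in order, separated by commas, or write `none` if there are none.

i → match
ii → match
iii → no match
iv → no match
v → no match

i, ii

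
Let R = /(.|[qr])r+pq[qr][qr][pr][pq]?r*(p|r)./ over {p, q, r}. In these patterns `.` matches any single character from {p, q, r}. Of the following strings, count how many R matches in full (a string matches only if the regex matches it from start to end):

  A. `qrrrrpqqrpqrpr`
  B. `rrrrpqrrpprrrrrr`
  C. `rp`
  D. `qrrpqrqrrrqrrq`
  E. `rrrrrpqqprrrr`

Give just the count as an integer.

2

A → match
B → match
C. `rp` → no match
D → no match
E → no match
Total matched: 2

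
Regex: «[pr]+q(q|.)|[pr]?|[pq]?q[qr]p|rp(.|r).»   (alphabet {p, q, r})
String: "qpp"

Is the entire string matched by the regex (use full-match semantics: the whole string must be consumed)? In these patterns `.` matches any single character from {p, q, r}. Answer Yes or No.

No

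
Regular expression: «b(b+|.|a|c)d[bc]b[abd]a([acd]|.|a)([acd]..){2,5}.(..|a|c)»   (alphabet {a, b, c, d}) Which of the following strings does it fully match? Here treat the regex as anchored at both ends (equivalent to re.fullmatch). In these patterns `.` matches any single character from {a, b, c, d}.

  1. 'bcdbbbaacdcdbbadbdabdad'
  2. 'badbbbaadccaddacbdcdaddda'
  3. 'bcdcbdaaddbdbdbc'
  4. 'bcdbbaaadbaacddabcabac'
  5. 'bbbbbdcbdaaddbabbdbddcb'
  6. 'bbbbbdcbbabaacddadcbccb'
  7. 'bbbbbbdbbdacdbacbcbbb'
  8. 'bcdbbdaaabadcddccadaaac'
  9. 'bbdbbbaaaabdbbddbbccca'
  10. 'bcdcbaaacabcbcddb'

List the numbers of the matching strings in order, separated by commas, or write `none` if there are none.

1 → match
2 → match
3 → match
4 → match
5 → match
6 → match
7 → match
8 → match
9 → no match
10 → match

1, 2, 3, 4, 5, 6, 7, 8, 10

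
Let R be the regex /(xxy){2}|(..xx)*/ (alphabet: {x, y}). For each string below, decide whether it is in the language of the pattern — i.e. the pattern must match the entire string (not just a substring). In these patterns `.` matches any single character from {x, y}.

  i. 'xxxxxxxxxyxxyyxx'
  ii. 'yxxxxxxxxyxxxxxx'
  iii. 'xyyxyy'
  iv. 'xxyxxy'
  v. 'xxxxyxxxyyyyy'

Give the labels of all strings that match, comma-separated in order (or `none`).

i, ii, iv

i → match
ii → match
iii → no match
iv → match
v → no match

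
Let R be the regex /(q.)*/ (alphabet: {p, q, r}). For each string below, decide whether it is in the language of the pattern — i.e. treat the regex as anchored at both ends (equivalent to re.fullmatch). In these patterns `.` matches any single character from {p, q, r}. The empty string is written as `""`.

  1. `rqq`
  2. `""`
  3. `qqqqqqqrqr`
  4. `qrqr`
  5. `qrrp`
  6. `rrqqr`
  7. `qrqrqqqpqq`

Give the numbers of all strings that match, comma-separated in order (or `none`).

2, 3, 4, 7

1 → no match
2 → match
3 → match
4 → match
5 → no match
6 → no match
7 → match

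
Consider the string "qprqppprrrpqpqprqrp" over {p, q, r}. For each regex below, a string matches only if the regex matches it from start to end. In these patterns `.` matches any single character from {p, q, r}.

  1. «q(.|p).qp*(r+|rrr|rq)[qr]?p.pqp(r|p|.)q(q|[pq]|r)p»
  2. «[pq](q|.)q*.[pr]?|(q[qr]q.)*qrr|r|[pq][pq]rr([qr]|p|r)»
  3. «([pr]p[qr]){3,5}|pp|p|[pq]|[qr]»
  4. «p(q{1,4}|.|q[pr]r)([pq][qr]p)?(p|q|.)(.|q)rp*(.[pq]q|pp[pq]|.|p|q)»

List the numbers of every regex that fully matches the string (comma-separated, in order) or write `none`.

1 → match
2 → no match
3 → no match
4 → no match — must start with "p"

1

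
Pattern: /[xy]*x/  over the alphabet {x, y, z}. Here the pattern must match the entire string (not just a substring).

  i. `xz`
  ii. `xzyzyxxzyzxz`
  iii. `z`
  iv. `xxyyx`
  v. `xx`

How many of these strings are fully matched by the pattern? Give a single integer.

2

i. `xz` → no match — must end with `x`
ii. `xzyzyxxzyzxz` → no match — must end with `x`
iii. `z` → no match — must end with `x`
iv. `xxyyx` → match
v. `xx` → match
Total matched: 2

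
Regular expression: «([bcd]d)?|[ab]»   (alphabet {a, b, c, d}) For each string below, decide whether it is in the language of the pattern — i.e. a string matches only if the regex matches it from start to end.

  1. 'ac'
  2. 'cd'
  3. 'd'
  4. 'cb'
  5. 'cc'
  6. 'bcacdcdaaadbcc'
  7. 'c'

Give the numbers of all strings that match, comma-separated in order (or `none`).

1 → no match
2 → match
3 → no match
4 → no match
5 → no match
6 → no match
7 → no match

2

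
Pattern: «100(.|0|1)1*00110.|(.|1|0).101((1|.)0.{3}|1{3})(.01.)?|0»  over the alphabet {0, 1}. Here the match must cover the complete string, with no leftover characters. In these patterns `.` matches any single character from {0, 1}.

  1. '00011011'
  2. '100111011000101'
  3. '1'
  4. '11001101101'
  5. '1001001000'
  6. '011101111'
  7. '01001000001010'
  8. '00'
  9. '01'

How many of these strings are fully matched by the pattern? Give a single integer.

0

1. '00011011' → no match
2 → no match
3. '1' → no match
4. '11001101101' → no match
5. '1001001000' → no match
6. '011101111' → no match
7 → no match
8. '00' → no match
9. '01' → no match
Total matched: 0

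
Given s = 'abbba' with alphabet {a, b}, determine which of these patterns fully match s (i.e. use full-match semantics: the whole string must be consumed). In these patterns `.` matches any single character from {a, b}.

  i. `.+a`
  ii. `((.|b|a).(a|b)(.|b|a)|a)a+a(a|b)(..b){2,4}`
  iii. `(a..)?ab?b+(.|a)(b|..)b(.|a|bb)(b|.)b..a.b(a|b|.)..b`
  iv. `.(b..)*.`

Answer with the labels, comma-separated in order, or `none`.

i → match
ii → no match — must end with 'b'
iii → no match — must end with 'b'
iv → match

i, iv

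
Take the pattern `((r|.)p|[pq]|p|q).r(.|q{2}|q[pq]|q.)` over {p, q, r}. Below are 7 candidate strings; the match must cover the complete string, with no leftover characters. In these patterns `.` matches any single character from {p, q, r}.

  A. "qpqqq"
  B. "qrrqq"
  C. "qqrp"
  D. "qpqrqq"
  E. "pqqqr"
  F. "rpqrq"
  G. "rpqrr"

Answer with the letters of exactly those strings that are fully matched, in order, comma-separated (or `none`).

B, C, D, F, G

A. "qpqqq" → no match
B. "qrrqq" → match
C. "qqrp" → match
D. "qpqrqq" → match
E. "pqqqr" → no match
F. "rpqrq" → match
G. "rpqrr" → match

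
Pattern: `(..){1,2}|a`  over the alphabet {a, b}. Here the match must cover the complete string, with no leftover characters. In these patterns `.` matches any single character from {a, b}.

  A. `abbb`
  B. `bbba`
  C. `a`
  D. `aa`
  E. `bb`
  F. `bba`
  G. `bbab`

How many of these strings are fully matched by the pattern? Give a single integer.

A → match
B → match
C → match
D → match
E → match
F → no match
G → match
Total matched: 6

6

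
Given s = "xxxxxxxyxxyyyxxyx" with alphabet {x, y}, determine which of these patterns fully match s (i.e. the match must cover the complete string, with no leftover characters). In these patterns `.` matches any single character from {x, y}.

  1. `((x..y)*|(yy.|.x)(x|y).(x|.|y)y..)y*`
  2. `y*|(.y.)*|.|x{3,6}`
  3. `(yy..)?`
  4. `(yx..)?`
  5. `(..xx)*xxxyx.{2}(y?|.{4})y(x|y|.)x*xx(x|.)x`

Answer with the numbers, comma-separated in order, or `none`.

1 → no match
2 → no match
3 → no match
4 → no match
5 → match

5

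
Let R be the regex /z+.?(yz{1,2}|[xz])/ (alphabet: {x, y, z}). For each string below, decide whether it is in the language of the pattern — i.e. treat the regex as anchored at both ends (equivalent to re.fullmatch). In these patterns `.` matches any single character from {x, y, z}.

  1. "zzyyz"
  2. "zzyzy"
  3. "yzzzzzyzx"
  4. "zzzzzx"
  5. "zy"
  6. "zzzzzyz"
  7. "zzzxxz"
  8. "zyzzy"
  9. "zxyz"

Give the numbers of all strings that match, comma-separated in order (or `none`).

1, 4, 6, 9

1. "zzyyz" → match
2. "zzyzy" → no match
3. "yzzzzzyzx" → no match — must start with "z"
4. "zzzzzx" → match
5. "zy" → no match
6. "zzzzzyz" → match
7. "zzzxxz" → no match
8. "zyzzy" → no match
9. "zxyz" → match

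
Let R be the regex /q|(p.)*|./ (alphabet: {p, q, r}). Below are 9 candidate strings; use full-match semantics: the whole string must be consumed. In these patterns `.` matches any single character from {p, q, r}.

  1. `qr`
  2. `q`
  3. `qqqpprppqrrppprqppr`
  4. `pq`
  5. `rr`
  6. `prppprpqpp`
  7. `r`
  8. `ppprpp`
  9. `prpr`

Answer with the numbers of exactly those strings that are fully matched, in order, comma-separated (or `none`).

1 → no match
2 → match
3 → no match
4 → match
5 → no match
6 → match
7 → match
8 → match
9 → match

2, 4, 6, 7, 8, 9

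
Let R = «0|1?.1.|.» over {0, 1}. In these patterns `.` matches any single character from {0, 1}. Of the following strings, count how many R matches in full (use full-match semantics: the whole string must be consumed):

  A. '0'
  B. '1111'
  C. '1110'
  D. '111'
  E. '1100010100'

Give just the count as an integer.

A → match
B → match
C → match
D → match
E → no match
Total matched: 4

4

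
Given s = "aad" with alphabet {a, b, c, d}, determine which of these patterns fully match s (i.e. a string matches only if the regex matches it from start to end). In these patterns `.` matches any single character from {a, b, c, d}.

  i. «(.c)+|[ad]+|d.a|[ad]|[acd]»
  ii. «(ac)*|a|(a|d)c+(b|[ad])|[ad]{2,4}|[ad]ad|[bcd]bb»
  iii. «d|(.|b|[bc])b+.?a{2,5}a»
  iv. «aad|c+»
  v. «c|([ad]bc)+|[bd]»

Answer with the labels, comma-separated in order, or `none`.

i, ii, iv

i → match
ii → match
iii → no match
iv → match
v → no match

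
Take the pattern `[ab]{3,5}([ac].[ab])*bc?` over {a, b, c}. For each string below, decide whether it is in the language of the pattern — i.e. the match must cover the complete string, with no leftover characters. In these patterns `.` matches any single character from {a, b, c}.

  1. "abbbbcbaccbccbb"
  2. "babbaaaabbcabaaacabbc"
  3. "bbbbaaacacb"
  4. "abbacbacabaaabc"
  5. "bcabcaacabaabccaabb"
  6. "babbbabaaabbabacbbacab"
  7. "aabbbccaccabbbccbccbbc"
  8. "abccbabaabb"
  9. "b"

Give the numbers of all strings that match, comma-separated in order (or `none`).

1, 2, 4

1 → match
2 → match
3 → no match
4 → match
5 → no match
6 → no match
7 → no match
8 → no match
9 → no match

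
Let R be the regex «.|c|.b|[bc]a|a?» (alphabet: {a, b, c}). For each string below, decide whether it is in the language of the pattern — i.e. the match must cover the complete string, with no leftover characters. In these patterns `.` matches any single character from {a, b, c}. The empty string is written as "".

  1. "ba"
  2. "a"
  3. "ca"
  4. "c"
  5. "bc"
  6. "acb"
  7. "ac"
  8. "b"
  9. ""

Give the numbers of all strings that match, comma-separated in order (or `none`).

1 → match
2 → match
3 → match
4 → match
5 → no match
6 → no match
7 → no match
8 → match
9 → match

1, 2, 3, 4, 8, 9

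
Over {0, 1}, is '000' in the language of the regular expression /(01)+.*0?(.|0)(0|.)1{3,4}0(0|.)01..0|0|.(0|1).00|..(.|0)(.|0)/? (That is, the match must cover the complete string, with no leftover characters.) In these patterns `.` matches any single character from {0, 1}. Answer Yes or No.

No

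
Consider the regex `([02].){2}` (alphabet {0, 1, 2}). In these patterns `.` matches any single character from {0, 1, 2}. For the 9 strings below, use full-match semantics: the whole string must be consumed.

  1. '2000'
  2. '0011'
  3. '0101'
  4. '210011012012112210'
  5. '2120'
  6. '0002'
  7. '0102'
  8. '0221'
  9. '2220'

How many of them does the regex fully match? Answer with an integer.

1. '2000' → match
2. '0011' → no match
3. '0101' → match
4 → no match
5. '2120' → match
6. '0002' → match
7. '0102' → match
8. '0221' → match
9. '2220' → match
Total matched: 7

7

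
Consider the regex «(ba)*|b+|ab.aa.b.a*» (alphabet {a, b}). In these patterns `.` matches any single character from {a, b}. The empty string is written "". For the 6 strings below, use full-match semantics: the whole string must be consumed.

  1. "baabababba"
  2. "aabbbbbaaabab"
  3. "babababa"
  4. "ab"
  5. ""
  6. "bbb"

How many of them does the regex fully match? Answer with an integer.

1 → no match
2 → no match
3 → match
4 → no match
5 → match
6 → match
Total matched: 3

3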